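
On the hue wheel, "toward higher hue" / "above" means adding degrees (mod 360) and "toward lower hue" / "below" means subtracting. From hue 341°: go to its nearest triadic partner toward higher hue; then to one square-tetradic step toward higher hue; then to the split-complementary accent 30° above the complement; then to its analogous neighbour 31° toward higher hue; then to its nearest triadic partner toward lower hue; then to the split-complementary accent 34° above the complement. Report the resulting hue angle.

166°

triadic ↑ +120°: 341 + 120 = 461 → 461 − 360 = 101°
square ↑ +90°: 101 + 90 = 191°
split-comp 30° ↑ +210°: 191 + 210 = 401 → 401 − 360 = 41°
analog 31° ↑ +31°: 41 + 31 = 72°
triadic ↓ −120°: 72 − 120 = -48 → -48 + 360 = 312°
split-comp 34° ↑ +214°: 312 + 214 = 526 → 526 − 360 = 166°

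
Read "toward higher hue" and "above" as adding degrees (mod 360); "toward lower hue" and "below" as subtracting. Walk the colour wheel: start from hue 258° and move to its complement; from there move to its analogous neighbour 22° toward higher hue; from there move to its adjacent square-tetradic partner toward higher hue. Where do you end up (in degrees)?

190°

complement +180°: 258 + 180 = 438 → 438 − 360 = 78°
analog 22° ↑ +22°: 78 + 22 = 100°
square ↑ +90°: 100 + 90 = 190°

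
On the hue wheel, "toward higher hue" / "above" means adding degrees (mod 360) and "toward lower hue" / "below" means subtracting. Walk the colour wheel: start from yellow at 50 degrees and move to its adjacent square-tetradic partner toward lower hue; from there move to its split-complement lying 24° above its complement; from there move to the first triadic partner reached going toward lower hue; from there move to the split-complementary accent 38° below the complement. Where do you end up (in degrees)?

−90° (square ↓): 50 − 90 = -40 → -40 + 360 = 320°
+204° (split-comp 24° ↑): 320 + 204 = 524 → 524 − 360 = 164°
−120° (triadic ↓): 164 − 120 = 44°
+142° (split-comp 38° ↓): 44 + 142 = 186°

186°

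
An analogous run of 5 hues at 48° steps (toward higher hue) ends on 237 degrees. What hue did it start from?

45°

4 steps of 48° (toward higher hue) give a net shift of +192°.
Start = end − shift: 237 − 192 = 45°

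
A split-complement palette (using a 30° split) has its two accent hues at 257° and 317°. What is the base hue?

107°

The accents sit 30° either side of the complement, so the complement is their short-arc midpoint on the wheel.
Short-arc midpoint of 257° and 317°: 287°.
Base is 180° from the complement: 287 − 180 = 107°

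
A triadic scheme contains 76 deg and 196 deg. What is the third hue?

A triad spaces three hues 120° apart.
The full set is {76°, 196°, 316°}.

316°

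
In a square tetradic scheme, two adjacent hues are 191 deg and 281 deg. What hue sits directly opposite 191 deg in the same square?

11°

A square tetradic scheme places four hues 90° apart; opposite corners are 180° apart.
191 + 180 = 371 → 371 − 360 = 11°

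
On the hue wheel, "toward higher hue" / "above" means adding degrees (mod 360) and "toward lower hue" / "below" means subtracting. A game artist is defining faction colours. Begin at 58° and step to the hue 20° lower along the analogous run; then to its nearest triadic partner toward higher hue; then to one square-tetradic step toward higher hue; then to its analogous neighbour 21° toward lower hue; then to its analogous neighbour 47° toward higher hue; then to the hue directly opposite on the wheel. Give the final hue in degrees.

94°

58 − 20 = 38°   (analog 20° ↓)
38 + 120 = 158°   (triadic ↑)
158 + 90 = 248°   (square ↑)
248 − 21 = 227°   (analog 21° ↓)
227 + 47 = 274°   (analog 47° ↑)
274 + 180 = 454 → 454 − 360 = 94°   (complement)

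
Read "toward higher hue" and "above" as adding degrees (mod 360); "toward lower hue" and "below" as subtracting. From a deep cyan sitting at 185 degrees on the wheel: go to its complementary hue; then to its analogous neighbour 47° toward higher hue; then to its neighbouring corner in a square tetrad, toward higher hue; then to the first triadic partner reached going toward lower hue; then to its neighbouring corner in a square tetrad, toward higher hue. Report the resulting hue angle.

+180° (complement): 185 + 180 = 365 → 365 − 360 = 5°
+47° (analog 47° ↑): 5 + 47 = 52°
+90° (square ↑): 52 + 90 = 142°
−120° (triadic ↓): 142 − 120 = 22°
+90° (square ↑): 22 + 90 = 112°

112°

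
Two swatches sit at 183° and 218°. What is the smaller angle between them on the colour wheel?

35°

|183 − 218| = 35.
35 ≤ 180, so the shorter arc is 35°.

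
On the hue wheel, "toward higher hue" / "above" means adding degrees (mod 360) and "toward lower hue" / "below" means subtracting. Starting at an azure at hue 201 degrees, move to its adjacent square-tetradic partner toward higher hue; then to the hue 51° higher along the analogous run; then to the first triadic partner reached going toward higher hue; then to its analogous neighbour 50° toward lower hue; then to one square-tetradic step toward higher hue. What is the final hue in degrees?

+90° (square ↑): 201 + 90 = 291°
+51° (analog 51° ↑): 291 + 51 = 342°
+120° (triadic ↑): 342 + 120 = 462 → 462 − 360 = 102°
−50° (analog 50° ↓): 102 − 50 = 52°
+90° (square ↑): 52 + 90 = 142°

142°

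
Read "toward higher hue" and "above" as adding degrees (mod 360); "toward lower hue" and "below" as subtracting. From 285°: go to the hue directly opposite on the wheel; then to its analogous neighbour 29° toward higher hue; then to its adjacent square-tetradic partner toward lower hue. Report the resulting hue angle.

44°

285 + 180 = 465 → 465 − 360 = 105°   (complement)
105 + 29 = 134°   (analog 29° ↑)
134 − 90 = 44°   (square ↓)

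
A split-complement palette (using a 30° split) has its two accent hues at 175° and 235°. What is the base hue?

The accents sit 30° either side of the complement, so the complement is their short-arc midpoint on the wheel.
Short-arc midpoint of 175° and 235°: 205°.
Base is 180° from the complement: 205 − 180 = 25°

25°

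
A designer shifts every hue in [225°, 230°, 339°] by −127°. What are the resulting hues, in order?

98°, 103°, 212°

225 − 127 = 98°
230 − 127 = 103°
339 − 127 = 212°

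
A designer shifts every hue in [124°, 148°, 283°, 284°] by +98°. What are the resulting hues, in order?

222°, 246°, 21°, 22°

124 + 98 = 222°
148 + 98 = 246°
283 + 98 = 381 → 381 − 360 = 21°
284 + 98 = 382 → 382 − 360 = 22°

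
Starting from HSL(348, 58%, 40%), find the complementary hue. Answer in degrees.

168°

348 + 180 = 528 → 528 − 360 = 168°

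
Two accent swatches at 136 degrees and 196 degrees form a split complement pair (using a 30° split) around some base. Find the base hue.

The accents sit 30° either side of the complement, so the complement is their short-arc midpoint on the wheel.
Short-arc midpoint of 136° and 196°: 166°.
Base is 180° from the complement: 166 − 180 = -14 → -14 + 360 = 346°

346°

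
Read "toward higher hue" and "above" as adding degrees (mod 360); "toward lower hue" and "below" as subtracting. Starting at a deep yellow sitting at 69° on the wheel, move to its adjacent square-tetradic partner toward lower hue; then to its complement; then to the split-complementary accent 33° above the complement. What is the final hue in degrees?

−90° (square ↓): 69 − 90 = -21 → -21 + 360 = 339°
+180° (complement): 339 + 180 = 519 → 519 − 360 = 159°
+213° (split-comp 33° ↑): 159 + 213 = 372 → 372 − 360 = 12°

12°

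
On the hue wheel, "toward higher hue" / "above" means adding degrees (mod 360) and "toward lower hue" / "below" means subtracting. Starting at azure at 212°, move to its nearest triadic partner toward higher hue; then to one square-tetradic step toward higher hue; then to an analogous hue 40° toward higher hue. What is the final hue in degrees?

triadic ↑ +120°: 212 + 120 = 332°
square ↑ +90°: 332 + 90 = 422 → 422 − 360 = 62°
analog 40° ↑ +40°: 62 + 40 = 102°

102°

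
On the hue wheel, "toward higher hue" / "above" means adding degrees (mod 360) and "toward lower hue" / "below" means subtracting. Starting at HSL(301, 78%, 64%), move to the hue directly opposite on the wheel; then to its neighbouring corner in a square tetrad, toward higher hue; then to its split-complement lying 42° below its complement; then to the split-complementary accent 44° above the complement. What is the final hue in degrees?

213°

complement +180°: 301 + 180 = 481 → 481 − 360 = 121°
square ↑ +90°: 121 + 90 = 211°
split-comp 42° ↓ +138°: 211 + 138 = 349°
split-comp 44° ↑ +224°: 349 + 224 = 573 → 573 − 360 = 213°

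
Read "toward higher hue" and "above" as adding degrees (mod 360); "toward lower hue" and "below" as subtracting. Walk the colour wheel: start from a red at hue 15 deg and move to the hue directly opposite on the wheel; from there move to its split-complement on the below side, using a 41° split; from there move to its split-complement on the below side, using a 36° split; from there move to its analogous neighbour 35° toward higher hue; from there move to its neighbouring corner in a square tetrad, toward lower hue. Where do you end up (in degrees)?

63°

15 + 180 = 195°   (complement)
195 + 139 = 334°   (split-comp 41° ↓)
334 + 144 = 478 → 478 − 360 = 118°   (split-comp 36° ↓)
118 + 35 = 153°   (analog 35° ↑)
153 − 90 = 63°   (square ↓)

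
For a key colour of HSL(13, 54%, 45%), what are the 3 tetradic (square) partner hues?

A square tetradic scheme places four hues every 90°.
13 + 90 = 103°
13 + 180 = 193°
13 + 270 = 283°

103°, 193°, and 283°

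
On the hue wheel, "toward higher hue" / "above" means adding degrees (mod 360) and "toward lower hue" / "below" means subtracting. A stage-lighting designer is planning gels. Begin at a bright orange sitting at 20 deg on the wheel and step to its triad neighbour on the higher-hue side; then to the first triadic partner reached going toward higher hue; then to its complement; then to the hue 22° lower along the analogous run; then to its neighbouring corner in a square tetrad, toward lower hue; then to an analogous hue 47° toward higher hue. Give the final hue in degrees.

15°

+120° (triadic ↑): 20 + 120 = 140°
+120° (triadic ↑): 140 + 120 = 260°
+180° (complement): 260 + 180 = 440 → 440 − 360 = 80°
−22° (analog 22° ↓): 80 − 22 = 58°
−90° (square ↓): 58 − 90 = -32 → -32 + 360 = 328°
+47° (analog 47° ↑): 328 + 47 = 375 → 375 − 360 = 15°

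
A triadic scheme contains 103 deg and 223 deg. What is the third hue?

A triad spaces three hues 120° apart.
The full set is {103°, 223°, 343°}.

343°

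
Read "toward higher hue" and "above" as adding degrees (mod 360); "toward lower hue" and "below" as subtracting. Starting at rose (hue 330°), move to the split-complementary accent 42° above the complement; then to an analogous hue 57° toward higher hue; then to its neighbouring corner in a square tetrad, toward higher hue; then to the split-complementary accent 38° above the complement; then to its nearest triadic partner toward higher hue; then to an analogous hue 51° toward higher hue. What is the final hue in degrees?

split-comp 42° ↑ +222°: 330 + 222 = 552 → 552 − 360 = 192°
analog 57° ↑ +57°: 192 + 57 = 249°
square ↑ +90°: 249 + 90 = 339°
split-comp 38° ↑ +218°: 339 + 218 = 557 → 557 − 360 = 197°
triadic ↑ +120°: 197 + 120 = 317°
analog 51° ↑ +51°: 317 + 51 = 368 → 368 − 360 = 8°

8°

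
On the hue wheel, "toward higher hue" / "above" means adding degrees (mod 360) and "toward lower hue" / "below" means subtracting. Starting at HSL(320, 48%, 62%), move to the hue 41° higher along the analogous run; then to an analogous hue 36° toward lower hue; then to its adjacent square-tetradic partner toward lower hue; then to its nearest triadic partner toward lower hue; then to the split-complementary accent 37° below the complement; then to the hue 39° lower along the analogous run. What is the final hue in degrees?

+41° (analog 41° ↑): 320 + 41 = 361 → 361 − 360 = 1°
−36° (analog 36° ↓): 1 − 36 = -35 → -35 + 360 = 325°
−90° (square ↓): 325 − 90 = 235°
−120° (triadic ↓): 235 − 120 = 115°
+143° (split-comp 37° ↓): 115 + 143 = 258°
−39° (analog 39° ↓): 258 − 39 = 219°

219°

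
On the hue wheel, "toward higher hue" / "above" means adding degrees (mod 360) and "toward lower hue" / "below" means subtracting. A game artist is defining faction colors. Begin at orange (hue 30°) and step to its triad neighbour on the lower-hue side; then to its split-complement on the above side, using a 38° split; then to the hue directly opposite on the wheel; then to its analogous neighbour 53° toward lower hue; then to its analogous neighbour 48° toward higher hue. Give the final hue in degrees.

triadic ↓ −120°: 30 − 120 = -90 → -90 + 360 = 270°
split-comp 38° ↑ +218°: 270 + 218 = 488 → 488 − 360 = 128°
complement +180°: 128 + 180 = 308°
analog 53° ↓ −53°: 308 − 53 = 255°
analog 48° ↑ +48°: 255 + 48 = 303°

303°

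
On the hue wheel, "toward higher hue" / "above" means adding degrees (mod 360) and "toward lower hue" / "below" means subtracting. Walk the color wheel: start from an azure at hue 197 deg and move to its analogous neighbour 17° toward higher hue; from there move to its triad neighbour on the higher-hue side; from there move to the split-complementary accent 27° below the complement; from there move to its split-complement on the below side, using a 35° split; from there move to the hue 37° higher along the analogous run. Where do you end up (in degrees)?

197 + 17 = 214°   (analog 17° ↑)
214 + 120 = 334°   (triadic ↑)
334 + 153 = 487 → 487 − 360 = 127°   (split-comp 27° ↓)
127 + 145 = 272°   (split-comp 35° ↓)
272 + 37 = 309°   (analog 37° ↑)

309°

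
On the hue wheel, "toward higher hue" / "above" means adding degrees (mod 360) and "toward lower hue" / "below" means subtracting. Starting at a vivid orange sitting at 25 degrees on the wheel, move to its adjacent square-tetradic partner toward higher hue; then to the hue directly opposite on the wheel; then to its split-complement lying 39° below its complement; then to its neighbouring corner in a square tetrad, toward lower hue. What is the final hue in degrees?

346°

25 + 90 = 115°   (square ↑)
115 + 180 = 295°   (complement)
295 + 141 = 436 → 436 − 360 = 76°   (split-comp 39° ↓)
76 − 90 = -14 → -14 + 360 = 346°   (square ↓)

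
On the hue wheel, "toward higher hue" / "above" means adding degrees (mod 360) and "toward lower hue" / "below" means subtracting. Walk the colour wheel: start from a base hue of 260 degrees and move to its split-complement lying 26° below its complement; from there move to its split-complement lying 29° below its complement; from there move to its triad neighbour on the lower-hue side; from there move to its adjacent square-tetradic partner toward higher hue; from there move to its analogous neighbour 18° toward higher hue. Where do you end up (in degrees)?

193°

split-comp 26° ↓ +154°: 260 + 154 = 414 → 414 − 360 = 54°
split-comp 29° ↓ +151°: 54 + 151 = 205°
triadic ↓ −120°: 205 − 120 = 85°
square ↑ +90°: 85 + 90 = 175°
analog 18° ↑ +18°: 175 + 18 = 193°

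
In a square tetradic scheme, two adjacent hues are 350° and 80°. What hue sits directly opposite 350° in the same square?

A square tetradic scheme places four hues 90° apart; opposite corners are 180° apart.
350 + 180 = 530 → 530 − 360 = 170°

170°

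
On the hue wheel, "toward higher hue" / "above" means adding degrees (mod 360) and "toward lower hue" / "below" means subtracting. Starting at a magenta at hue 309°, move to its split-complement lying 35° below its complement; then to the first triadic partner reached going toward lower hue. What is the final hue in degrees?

334°

+145° (split-comp 35° ↓): 309 + 145 = 454 → 454 − 360 = 94°
−120° (triadic ↓): 94 − 120 = -26 → -26 + 360 = 334°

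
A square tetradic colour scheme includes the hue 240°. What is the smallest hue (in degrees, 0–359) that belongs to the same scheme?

A square tetradic scheme places four hues every 90°.
The full set through 240° is {60°, 150°, 240°, 330°}.

60°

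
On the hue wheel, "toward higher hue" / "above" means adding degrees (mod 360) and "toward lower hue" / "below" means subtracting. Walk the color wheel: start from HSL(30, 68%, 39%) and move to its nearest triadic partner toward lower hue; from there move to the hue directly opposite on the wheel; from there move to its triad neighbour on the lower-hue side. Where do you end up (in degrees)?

330°

30 − 120 = -90 → -90 + 360 = 270°   (triadic ↓)
270 + 180 = 450 → 450 − 360 = 90°   (complement)
90 − 120 = -30 → -30 + 360 = 330°   (triadic ↓)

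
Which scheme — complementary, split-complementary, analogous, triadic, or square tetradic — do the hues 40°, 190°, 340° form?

split-complementary

Sort the hues: 40°, 190°, 340°.
Successive gaps around the wheel: 150°, 150°, 60°.
Two 150° gaps and one 60° gap — a base hue opposite a pair of accents 30° either side of its complement — is the split-complementary pattern.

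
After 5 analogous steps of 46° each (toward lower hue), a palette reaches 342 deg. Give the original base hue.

212°

5 steps of 46° (toward lower hue) give a net shift of −230°.
Start = end − shift: 342 + 230 = 572 → 572 − 360 = 212°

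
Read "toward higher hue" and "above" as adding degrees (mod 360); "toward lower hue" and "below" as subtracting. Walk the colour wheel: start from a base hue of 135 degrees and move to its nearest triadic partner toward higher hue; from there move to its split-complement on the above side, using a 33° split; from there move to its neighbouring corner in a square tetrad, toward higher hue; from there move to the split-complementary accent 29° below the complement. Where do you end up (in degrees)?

349°

+120° (triadic ↑): 135 + 120 = 255°
+213° (split-comp 33° ↑): 255 + 213 = 468 → 468 − 360 = 108°
+90° (square ↑): 108 + 90 = 198°
+151° (split-comp 29° ↓): 198 + 151 = 349°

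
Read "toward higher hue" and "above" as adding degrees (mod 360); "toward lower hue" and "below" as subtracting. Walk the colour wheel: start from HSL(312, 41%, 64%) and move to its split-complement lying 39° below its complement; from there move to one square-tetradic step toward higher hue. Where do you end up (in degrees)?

+141° (split-comp 39° ↓): 312 + 141 = 453 → 453 − 360 = 93°
+90° (square ↑): 93 + 90 = 183°

183°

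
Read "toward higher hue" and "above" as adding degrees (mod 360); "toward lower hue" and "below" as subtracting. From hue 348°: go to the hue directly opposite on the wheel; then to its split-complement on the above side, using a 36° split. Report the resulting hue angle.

348 + 180 = 528 → 528 − 360 = 168°   (complement)
168 + 216 = 384 → 384 − 360 = 24°   (split-comp 36° ↑)

24°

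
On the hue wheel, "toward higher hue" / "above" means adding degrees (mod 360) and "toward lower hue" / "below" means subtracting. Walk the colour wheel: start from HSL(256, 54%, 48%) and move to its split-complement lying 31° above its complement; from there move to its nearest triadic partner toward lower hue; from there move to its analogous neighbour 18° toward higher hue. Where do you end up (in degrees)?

256 + 211 = 467 → 467 − 360 = 107°   (split-comp 31° ↑)
107 − 120 = -13 → -13 + 360 = 347°   (triadic ↓)
347 + 18 = 365 → 365 − 360 = 5°   (analog 18° ↑)

5°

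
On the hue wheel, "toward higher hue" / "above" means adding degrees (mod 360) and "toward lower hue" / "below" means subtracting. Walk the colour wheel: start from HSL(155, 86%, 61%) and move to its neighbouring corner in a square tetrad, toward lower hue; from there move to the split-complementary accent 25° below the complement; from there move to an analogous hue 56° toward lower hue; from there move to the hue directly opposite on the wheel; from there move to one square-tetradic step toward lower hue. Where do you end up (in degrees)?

254°

155 − 90 = 65°   (square ↓)
65 + 155 = 220°   (split-comp 25° ↓)
220 − 56 = 164°   (analog 56° ↓)
164 + 180 = 344°   (complement)
344 − 90 = 254°   (square ↓)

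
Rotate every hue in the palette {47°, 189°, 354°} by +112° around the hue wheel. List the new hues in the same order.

159°, 301°, 106°

47 + 112 = 159°
189 + 112 = 301°
354 + 112 = 466 → 466 − 360 = 106°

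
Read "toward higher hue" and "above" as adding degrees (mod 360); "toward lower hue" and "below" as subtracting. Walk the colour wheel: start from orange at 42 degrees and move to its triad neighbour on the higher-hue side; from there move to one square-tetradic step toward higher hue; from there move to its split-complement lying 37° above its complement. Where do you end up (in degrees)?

+120° (triadic ↑): 42 + 120 = 162°
+90° (square ↑): 162 + 90 = 252°
+217° (split-comp 37° ↑): 252 + 217 = 469 → 469 − 360 = 109°

109°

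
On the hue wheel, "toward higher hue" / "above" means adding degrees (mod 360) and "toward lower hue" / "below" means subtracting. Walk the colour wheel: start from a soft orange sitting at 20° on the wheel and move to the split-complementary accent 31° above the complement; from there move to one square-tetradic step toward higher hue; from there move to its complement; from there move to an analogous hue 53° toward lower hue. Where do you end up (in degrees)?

20 + 211 = 231°   (split-comp 31° ↑)
231 + 90 = 321°   (square ↑)
321 + 180 = 501 → 501 − 360 = 141°   (complement)
141 − 53 = 88°   (analog 53° ↓)

88°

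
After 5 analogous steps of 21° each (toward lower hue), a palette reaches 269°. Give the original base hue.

5 steps of 21° (toward lower hue) give a net shift of −105°.
Start = end − shift: 269 + 105 = 374 → 374 − 360 = 14°

14°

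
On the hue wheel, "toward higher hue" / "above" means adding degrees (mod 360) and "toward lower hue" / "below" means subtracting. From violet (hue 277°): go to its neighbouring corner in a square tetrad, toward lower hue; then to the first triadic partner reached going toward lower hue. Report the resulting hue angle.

277 − 90 = 187°   (square ↓)
187 − 120 = 67°   (triadic ↓)

67°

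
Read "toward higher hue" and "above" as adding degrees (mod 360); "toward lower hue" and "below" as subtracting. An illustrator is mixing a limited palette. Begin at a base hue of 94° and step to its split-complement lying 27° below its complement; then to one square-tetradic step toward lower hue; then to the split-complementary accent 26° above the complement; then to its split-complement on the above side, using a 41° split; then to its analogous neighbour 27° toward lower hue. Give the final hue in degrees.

197°

+153° (split-comp 27° ↓): 94 + 153 = 247°
−90° (square ↓): 247 − 90 = 157°
+206° (split-comp 26° ↑): 157 + 206 = 363 → 363 − 360 = 3°
+221° (split-comp 41° ↑): 3 + 221 = 224°
−27° (analog 27° ↓): 224 − 27 = 197°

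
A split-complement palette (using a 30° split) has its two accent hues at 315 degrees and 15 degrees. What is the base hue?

165°

The accents sit 30° either side of the complement, so the complement is their short-arc midpoint on the wheel.
Short-arc midpoint of 315° and 15°: 345°.
Base is 180° from the complement: 345 − 180 = 165°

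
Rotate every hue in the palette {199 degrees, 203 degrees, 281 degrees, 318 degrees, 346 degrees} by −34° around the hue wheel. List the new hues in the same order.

165°, 169°, 247°, 284°, 312°

199 − 34 = 165°
203 − 34 = 169°
281 − 34 = 247°
318 − 34 = 284°
346 − 34 = 312°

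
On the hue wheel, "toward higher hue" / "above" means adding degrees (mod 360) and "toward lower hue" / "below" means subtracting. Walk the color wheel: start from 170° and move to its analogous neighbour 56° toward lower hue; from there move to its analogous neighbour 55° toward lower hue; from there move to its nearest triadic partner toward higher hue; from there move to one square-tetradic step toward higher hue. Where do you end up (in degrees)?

269°

170 − 56 = 114°   (analog 56° ↓)
114 − 55 = 59°   (analog 55° ↓)
59 + 120 = 179°   (triadic ↑)
179 + 90 = 269°   (square ↑)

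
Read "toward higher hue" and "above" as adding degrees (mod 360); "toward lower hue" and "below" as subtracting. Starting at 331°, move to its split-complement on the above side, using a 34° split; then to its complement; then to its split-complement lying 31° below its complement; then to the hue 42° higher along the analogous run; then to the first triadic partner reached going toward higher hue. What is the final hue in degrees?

split-comp 34° ↑ +214°: 331 + 214 = 545 → 545 − 360 = 185°
complement +180°: 185 + 180 = 365 → 365 − 360 = 5°
split-comp 31° ↓ +149°: 5 + 149 = 154°
analog 42° ↑ +42°: 154 + 42 = 196°
triadic ↑ +120°: 196 + 120 = 316°

316°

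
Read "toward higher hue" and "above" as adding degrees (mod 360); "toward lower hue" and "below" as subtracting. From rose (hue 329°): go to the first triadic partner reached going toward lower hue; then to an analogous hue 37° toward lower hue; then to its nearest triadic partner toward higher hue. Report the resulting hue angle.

292°

−120° (triadic ↓): 329 − 120 = 209°
−37° (analog 37° ↓): 209 − 37 = 172°
+120° (triadic ↑): 172 + 120 = 292°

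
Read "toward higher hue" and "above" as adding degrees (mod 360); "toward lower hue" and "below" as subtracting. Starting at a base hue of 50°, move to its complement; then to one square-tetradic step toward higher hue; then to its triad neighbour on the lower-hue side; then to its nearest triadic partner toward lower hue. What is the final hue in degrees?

80°

complement +180°: 50 + 180 = 230°
square ↑ +90°: 230 + 90 = 320°
triadic ↓ −120°: 320 − 120 = 200°
triadic ↓ −120°: 200 − 120 = 80°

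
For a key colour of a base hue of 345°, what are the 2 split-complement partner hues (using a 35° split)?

130° and 200°

Split-complementary hues sit 35° either side of the complement.
Complement of 345°: 345 + 180 = 525 → 525 − 360 = 165°
165 − 35 = 130°
165 + 35 = 200°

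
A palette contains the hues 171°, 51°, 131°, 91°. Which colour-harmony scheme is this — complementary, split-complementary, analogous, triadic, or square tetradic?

Sort the hues: 51°, 91°, 131°, 171°.
Successive gaps around the wheel: 40°, 40°, 40°, 240°.
A run of hues at equal small steps (40°) with one large closing gap is an analogous group.

analogous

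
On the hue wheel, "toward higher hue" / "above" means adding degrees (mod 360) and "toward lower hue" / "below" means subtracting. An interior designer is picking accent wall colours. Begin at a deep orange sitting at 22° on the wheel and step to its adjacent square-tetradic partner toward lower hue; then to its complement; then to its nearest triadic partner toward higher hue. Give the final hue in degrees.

232°

−90° (square ↓): 22 − 90 = -68 → -68 + 360 = 292°
+180° (complement): 292 + 180 = 472 → 472 − 360 = 112°
+120° (triadic ↑): 112 + 120 = 232°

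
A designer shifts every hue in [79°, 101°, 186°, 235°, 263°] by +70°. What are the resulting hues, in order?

149°, 171°, 256°, 305°, 333°

79 + 70 = 149°
101 + 70 = 171°
186 + 70 = 256°
235 + 70 = 305°
263 + 70 = 333°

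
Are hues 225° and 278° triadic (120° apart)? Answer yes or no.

no

Angular distance: |225 − 278| = 53 = 53°.
Triadic (120° apart) requires 120°.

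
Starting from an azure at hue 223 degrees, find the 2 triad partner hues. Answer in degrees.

343° and 103°

A triad places three hues 120° apart.
223 + 120 = 343°
223 + 240 = 463 → 463 − 360 = 103°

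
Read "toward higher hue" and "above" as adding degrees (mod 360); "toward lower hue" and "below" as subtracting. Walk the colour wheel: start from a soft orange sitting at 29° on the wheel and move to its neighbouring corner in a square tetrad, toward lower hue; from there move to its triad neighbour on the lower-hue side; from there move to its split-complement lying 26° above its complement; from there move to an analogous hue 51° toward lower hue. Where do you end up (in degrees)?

29 − 90 = -61 → -61 + 360 = 299°   (square ↓)
299 − 120 = 179°   (triadic ↓)
179 + 206 = 385 → 385 − 360 = 25°   (split-comp 26° ↑)
25 − 51 = -26 → -26 + 360 = 334°   (analog 51° ↓)

334°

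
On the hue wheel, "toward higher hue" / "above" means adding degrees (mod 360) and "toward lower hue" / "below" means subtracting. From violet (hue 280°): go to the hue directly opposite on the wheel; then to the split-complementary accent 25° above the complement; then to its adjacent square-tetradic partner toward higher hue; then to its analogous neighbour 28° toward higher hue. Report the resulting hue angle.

63°

280 + 180 = 460 → 460 − 360 = 100°   (complement)
100 + 205 = 305°   (split-comp 25° ↑)
305 + 90 = 395 → 395 − 360 = 35°   (square ↑)
35 + 28 = 63°   (analog 28° ↑)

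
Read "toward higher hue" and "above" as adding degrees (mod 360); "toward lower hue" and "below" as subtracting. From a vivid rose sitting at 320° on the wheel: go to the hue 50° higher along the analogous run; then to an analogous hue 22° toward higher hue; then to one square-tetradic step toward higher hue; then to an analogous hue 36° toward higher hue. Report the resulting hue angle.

320 + 50 = 370 → 370 − 360 = 10°   (analog 50° ↑)
10 + 22 = 32°   (analog 22° ↑)
32 + 90 = 122°   (square ↑)
122 + 36 = 158°   (analog 36° ↑)

158°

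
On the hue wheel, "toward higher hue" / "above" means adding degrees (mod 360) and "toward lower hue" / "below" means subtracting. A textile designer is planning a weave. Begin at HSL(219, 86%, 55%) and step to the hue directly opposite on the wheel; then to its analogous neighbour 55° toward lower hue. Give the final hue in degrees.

344°

complement +180°: 219 + 180 = 399 → 399 − 360 = 39°
analog 55° ↓ −55°: 39 − 55 = -16 → -16 + 360 = 344°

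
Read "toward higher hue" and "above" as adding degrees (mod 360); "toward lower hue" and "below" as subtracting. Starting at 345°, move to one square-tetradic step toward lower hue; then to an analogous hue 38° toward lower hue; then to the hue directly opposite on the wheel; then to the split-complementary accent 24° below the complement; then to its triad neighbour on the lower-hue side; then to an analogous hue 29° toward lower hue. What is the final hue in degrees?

−90° (square ↓): 345 − 90 = 255°
−38° (analog 38° ↓): 255 − 38 = 217°
+180° (complement): 217 + 180 = 397 → 397 − 360 = 37°
+156° (split-comp 24° ↓): 37 + 156 = 193°
−120° (triadic ↓): 193 − 120 = 73°
−29° (analog 29° ↓): 73 − 29 = 44°

44°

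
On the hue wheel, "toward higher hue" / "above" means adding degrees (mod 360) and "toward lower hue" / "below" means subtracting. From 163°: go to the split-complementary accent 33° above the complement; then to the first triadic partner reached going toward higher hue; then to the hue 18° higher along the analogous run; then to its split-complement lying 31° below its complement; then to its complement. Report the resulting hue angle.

+213° (split-comp 33° ↑): 163 + 213 = 376 → 376 − 360 = 16°
+120° (triadic ↑): 16 + 120 = 136°
+18° (analog 18° ↑): 136 + 18 = 154°
+149° (split-comp 31° ↓): 154 + 149 = 303°
+180° (complement): 303 + 180 = 483 → 483 − 360 = 123°

123°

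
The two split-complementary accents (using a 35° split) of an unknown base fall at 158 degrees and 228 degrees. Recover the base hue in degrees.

The accents sit 35° either side of the complement, so the complement is their short-arc midpoint on the wheel.
Short-arc midpoint of 158° and 228°: 193°.
Base is 180° from the complement: 193 − 180 = 13°

13°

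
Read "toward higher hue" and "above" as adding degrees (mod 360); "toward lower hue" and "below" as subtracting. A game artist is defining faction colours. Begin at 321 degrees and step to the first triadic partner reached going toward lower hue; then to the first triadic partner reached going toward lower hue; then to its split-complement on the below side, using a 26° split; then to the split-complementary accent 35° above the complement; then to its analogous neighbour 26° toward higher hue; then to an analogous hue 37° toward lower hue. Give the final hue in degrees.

79°

−120° (triadic ↓): 321 − 120 = 201°
−120° (triadic ↓): 201 − 120 = 81°
+154° (split-comp 26° ↓): 81 + 154 = 235°
+215° (split-comp 35° ↑): 235 + 215 = 450 → 450 − 360 = 90°
+26° (analog 26° ↑): 90 + 26 = 116°
−37° (analog 37° ↓): 116 − 37 = 79°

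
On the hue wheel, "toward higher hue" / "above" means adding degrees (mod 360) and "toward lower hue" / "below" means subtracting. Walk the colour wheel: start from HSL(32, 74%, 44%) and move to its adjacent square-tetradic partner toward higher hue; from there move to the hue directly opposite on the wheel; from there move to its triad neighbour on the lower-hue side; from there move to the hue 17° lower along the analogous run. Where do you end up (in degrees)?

+90° (square ↑): 32 + 90 = 122°
+180° (complement): 122 + 180 = 302°
−120° (triadic ↓): 302 − 120 = 182°
−17° (analog 17° ↓): 182 − 17 = 165°

165°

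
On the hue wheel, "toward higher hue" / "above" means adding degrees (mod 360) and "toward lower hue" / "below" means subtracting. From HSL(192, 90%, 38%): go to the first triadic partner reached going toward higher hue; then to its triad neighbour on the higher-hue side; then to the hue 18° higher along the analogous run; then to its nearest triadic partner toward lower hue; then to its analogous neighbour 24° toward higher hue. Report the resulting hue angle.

triadic ↑ +120°: 192 + 120 = 312°
triadic ↑ +120°: 312 + 120 = 432 → 432 − 360 = 72°
analog 18° ↑ +18°: 72 + 18 = 90°
triadic ↓ −120°: 90 − 120 = -30 → -30 + 360 = 330°
analog 24° ↑ +24°: 330 + 24 = 354°

354°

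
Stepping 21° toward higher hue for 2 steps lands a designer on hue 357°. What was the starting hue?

315°

2 steps of 21° (toward higher hue) give a net shift of +42°.
Start = end − shift: 357 − 42 = 315°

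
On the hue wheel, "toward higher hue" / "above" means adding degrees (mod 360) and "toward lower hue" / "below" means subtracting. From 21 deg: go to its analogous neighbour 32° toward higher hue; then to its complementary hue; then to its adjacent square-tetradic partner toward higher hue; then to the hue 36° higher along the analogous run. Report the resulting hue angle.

+32° (analog 32° ↑): 21 + 32 = 53°
+180° (complement): 53 + 180 = 233°
+90° (square ↑): 233 + 90 = 323°
+36° (analog 36° ↑): 323 + 36 = 359°

359°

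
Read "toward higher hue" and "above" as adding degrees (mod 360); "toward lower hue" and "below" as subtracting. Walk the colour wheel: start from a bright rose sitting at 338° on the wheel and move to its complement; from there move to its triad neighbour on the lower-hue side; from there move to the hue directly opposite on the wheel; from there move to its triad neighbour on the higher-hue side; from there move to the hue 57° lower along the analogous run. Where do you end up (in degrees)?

complement +180°: 338 + 180 = 518 → 518 − 360 = 158°
triadic ↓ −120°: 158 − 120 = 38°
complement +180°: 38 + 180 = 218°
triadic ↑ +120°: 218 + 120 = 338°
analog 57° ↓ −57°: 338 − 57 = 281°

281°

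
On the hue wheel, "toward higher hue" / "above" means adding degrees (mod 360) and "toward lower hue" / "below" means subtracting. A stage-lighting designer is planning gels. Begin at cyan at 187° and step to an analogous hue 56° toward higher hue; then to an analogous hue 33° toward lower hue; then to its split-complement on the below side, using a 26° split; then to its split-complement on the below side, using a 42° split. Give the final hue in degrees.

+56° (analog 56° ↑): 187 + 56 = 243°
−33° (analog 33° ↓): 243 − 33 = 210°
+154° (split-comp 26° ↓): 210 + 154 = 364 → 364 − 360 = 4°
+138° (split-comp 42° ↓): 4 + 138 = 142°

142°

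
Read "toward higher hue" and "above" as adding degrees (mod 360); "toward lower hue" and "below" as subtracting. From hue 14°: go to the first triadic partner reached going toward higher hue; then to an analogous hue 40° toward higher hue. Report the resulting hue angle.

14 + 120 = 134°   (triadic ↑)
134 + 40 = 174°   (analog 40° ↑)

174°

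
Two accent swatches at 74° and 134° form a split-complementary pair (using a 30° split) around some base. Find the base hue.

The accents sit 30° either side of the complement, so the complement is their short-arc midpoint on the wheel.
Short-arc midpoint of 74° and 134°: 104°.
Base is 180° from the complement: 104 − 180 = -76 → -76 + 360 = 284°

284°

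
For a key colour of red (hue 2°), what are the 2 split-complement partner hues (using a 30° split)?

Split-complementary hues sit 30° either side of the complement.
Complement of 2°: 2 + 180 = 182°
182 − 30 = 152°
182 + 30 = 212°

152° and 212°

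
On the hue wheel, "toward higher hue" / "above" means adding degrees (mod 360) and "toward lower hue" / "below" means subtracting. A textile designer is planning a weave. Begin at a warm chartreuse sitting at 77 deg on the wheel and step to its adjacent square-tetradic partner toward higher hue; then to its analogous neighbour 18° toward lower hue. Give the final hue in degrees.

149°

77 + 90 = 167°   (square ↑)
167 − 18 = 149°   (analog 18° ↓)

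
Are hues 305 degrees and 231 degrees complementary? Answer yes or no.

no

Angular distance: |305 − 231| = 74 = 74°.
Complementary requires 180°.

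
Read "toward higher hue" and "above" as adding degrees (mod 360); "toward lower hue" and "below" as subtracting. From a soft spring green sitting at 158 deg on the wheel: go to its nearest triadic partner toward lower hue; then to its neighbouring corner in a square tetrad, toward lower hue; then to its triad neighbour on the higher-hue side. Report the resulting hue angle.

−120° (triadic ↓): 158 − 120 = 38°
−90° (square ↓): 38 − 90 = -52 → -52 + 360 = 308°
+120° (triadic ↑): 308 + 120 = 428 → 428 − 360 = 68°

68°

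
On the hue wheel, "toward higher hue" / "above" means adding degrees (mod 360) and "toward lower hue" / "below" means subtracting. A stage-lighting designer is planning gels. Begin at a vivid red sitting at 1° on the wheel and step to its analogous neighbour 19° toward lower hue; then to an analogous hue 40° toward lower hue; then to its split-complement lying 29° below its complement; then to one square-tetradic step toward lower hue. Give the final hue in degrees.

3°

1 − 19 = -18 → -18 + 360 = 342°   (analog 19° ↓)
342 − 40 = 302°   (analog 40° ↓)
302 + 151 = 453 → 453 − 360 = 93°   (split-comp 29° ↓)
93 − 90 = 3°   (square ↓)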